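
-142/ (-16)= 71/ 8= 8.88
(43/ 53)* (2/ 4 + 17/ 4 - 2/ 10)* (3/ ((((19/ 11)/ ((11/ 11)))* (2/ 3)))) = 387387/ 40280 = 9.62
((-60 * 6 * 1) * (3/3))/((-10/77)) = 2772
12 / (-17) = -12 / 17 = -0.71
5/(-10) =-1/2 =-0.50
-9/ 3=-3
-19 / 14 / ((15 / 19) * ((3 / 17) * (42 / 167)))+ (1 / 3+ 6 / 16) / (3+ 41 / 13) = -32698667 / 846720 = -38.62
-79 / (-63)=79 / 63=1.25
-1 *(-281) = 281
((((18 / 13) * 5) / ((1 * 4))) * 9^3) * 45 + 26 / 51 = 75288151 / 1326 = 56778.39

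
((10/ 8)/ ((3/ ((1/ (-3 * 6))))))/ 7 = -0.00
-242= -242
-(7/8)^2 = -49/64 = -0.77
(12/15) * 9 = 36/5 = 7.20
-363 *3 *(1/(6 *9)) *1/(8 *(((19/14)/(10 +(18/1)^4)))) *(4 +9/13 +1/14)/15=-1835627717/29640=-61930.76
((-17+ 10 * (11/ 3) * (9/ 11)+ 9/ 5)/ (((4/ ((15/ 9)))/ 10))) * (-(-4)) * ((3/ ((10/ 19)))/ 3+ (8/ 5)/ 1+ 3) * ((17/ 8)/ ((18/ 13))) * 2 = 531505/ 108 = 4921.34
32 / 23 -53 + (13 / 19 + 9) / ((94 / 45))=-964771 / 20539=-46.97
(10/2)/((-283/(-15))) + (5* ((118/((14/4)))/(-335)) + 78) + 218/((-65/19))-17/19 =2154537074/163917845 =13.14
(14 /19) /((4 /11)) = 77 /38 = 2.03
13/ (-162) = -0.08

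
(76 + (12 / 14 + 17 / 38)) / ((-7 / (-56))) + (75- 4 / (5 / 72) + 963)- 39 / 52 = 4250909 / 2660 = 1598.09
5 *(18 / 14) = 45 / 7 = 6.43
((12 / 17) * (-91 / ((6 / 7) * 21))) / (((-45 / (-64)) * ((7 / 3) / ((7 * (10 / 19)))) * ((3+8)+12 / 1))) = -23296 / 66861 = -0.35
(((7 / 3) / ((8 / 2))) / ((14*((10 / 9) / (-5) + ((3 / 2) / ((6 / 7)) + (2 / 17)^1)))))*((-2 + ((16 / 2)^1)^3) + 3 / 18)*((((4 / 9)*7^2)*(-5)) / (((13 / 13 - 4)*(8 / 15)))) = 63745325 / 72504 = 879.20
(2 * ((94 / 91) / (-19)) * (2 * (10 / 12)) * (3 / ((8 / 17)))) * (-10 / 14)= 19975 / 24206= 0.83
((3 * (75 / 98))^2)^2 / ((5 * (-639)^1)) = -56953125 / 6548813936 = -0.01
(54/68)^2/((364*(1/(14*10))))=3645/15028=0.24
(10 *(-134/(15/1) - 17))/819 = -778/2457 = -0.32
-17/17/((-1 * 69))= 0.01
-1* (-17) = 17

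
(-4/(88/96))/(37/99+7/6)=-864/305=-2.83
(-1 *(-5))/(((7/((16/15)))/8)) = 128/21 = 6.10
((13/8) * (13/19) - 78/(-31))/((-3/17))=-290615/14136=-20.56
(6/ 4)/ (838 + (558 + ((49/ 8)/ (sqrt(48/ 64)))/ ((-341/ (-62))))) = 3040488/ 2829678431- 1617 * sqrt(3)/ 2829678431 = 0.00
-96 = -96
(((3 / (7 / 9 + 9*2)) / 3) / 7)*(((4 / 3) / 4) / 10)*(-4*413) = -354 / 845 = -0.42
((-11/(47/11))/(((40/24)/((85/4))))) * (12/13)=-18513/611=-30.30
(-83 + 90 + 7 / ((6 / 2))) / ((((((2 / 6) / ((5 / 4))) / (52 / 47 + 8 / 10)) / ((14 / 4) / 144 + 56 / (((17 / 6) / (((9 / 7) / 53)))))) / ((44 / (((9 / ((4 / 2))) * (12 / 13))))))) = 3663904244 / 10290321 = 356.05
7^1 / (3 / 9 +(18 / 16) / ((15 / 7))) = 840 / 103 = 8.16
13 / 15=0.87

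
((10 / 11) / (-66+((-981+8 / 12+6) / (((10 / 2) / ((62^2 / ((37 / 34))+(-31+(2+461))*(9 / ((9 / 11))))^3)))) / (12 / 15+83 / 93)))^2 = 29019930610225 / 150472054433701397625984515875771359917521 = 0.00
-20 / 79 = -0.25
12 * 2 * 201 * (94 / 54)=25192 / 3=8397.33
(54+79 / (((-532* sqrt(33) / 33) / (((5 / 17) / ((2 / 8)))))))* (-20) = -1080+7900* sqrt(33) / 2261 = -1059.93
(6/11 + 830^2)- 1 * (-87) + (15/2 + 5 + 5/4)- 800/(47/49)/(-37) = 52721347923/76516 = 689023.84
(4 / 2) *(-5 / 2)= -5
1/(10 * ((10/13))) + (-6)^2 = 3613/100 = 36.13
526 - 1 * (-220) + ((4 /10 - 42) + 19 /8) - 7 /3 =84533 /120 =704.44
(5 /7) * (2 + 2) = 20 /7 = 2.86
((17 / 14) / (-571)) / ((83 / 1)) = -17 / 663502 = -0.00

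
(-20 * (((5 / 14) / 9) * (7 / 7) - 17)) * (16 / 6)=170960 / 189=904.55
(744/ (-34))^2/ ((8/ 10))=172980/ 289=598.55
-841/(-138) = 841/138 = 6.09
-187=-187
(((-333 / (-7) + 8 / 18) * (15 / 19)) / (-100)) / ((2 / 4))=-605 / 798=-0.76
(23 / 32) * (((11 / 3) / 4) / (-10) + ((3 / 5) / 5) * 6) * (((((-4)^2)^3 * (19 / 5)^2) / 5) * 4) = 200334784 / 9375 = 21369.04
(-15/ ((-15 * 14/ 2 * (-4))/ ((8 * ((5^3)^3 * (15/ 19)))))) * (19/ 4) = -2092633.93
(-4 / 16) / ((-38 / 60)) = 15 / 38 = 0.39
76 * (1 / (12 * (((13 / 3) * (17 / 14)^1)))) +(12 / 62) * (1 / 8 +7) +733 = 20157907 / 27404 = 735.58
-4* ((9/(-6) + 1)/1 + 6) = -22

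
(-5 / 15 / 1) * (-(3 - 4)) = -1 / 3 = -0.33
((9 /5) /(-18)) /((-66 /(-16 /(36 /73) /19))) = -73 /28215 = -0.00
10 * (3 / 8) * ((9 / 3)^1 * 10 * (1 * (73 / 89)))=16425 / 178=92.28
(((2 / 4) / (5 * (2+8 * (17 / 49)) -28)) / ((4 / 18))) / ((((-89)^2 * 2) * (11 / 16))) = -441 / 8800231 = -0.00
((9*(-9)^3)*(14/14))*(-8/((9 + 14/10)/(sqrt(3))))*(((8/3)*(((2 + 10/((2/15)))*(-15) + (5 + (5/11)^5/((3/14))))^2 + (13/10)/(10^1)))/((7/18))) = 77150264448117917119176*sqrt(3)/1685932599065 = 79260688069.99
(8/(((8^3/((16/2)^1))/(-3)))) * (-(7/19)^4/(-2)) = -7203/2085136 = -0.00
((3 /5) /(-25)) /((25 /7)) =-21 /3125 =-0.01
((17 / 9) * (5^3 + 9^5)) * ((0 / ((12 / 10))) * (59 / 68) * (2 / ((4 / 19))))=0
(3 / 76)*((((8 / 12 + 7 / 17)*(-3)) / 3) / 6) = -55 / 7752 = -0.01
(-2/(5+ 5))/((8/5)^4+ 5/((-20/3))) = -500/14509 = -0.03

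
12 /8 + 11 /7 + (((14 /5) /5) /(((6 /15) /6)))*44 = 26087 /70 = 372.67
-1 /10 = -0.10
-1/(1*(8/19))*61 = -144.88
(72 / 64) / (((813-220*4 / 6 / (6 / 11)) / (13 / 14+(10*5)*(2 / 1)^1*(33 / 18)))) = 208953 / 548464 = 0.38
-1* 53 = -53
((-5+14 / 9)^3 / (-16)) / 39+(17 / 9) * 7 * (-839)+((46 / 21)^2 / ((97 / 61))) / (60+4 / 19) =-263836273628995 / 23783327568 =-11093.33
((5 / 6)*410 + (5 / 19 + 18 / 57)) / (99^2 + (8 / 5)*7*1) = 97540 / 2796477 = 0.03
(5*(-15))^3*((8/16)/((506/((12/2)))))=-1265625/506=-2501.24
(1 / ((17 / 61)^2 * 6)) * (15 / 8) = 18605 / 4624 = 4.02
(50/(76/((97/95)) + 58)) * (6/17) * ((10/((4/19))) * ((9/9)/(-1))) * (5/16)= -1151875/582352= -1.98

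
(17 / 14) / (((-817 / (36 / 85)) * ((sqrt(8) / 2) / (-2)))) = 0.00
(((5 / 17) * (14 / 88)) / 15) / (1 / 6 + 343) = 7 / 770066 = 0.00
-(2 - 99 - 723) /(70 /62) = 5084 /7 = 726.29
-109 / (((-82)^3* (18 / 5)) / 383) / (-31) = -208735 / 307663344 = -0.00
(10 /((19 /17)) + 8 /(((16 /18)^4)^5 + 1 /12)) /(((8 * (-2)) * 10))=-4432390799126247310039 /13169646580598473539920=-0.34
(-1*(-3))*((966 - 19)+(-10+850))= 5361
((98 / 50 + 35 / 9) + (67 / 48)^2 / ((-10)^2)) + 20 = 1986691 / 76800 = 25.87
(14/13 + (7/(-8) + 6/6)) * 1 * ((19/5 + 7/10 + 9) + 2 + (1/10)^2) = 7755/416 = 18.64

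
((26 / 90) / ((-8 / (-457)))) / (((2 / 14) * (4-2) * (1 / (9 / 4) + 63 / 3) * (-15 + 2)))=-3199 / 15440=-0.21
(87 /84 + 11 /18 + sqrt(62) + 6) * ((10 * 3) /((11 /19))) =183065 /462 + 570 * sqrt(62) /11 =804.26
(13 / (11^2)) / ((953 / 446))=5798 / 115313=0.05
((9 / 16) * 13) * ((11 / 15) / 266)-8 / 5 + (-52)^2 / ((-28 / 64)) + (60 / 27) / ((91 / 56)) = -6180.78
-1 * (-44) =44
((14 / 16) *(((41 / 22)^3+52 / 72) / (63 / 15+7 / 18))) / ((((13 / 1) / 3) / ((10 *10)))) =258562875 / 8167016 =31.66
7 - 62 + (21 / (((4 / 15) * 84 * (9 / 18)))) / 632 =-278065 / 5056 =-55.00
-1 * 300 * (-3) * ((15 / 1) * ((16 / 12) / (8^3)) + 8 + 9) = 15335.16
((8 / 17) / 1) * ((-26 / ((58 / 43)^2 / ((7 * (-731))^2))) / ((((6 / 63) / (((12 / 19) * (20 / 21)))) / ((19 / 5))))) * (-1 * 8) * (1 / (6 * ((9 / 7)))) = 33171887641984 / 7569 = 4382598446.56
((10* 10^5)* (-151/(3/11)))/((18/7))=-5813500000/27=-215314814.81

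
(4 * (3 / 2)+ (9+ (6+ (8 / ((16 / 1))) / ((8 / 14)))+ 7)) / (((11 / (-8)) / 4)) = -84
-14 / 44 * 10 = -35 / 11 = -3.18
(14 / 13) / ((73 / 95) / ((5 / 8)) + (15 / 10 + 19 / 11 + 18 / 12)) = 36575 / 202306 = 0.18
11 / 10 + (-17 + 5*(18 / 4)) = 33 / 5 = 6.60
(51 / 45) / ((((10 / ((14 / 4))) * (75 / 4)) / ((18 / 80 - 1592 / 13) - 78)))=-12390637 / 2925000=-4.24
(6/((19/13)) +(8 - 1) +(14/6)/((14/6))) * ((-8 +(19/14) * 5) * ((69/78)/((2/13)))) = -44965/532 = -84.52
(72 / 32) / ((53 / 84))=189 / 53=3.57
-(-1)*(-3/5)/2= -3/10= -0.30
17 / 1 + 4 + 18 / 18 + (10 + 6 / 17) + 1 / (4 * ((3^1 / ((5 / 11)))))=72685 / 2244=32.39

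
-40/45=-8/9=-0.89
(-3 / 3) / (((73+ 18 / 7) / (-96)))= 672 / 529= 1.27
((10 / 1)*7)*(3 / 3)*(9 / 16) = 315 / 8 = 39.38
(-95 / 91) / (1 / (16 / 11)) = -1520 / 1001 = -1.52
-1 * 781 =-781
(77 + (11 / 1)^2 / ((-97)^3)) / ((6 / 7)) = 245964950 / 2738019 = 89.83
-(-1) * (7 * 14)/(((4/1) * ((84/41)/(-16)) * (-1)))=574/3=191.33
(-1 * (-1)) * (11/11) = 1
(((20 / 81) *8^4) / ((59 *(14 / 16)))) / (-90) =-65536 / 301077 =-0.22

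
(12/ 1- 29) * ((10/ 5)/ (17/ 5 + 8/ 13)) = -2210/ 261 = -8.47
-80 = -80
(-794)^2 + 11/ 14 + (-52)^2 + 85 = 8865161/ 14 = 633225.79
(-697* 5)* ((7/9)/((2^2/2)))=-24395/18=-1355.28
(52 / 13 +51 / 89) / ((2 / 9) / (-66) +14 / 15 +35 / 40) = 4835160 / 1908427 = 2.53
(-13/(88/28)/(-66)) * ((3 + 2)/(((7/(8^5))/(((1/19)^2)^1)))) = 532480/131043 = 4.06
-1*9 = -9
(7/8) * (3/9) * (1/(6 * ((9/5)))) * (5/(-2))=-175/2592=-0.07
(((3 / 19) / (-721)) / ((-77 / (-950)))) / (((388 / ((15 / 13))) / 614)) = -345375 / 70006937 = -0.00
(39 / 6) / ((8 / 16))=13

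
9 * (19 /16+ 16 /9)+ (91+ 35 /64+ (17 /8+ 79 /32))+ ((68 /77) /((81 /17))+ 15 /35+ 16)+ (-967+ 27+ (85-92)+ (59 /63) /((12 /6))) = -322164383 /399168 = -807.09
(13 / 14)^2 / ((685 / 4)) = 169 / 33565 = 0.01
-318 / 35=-9.09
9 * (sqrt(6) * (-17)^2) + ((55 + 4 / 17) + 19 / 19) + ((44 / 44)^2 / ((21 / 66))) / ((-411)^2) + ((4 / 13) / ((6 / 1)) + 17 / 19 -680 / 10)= -53715715789 / 4965094953 + 2601 * sqrt(6)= 6360.30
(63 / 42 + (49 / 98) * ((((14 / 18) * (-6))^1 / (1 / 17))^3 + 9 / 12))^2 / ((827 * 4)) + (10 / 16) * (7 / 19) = 55249557971588251 / 2932422912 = 18840924.26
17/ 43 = 0.40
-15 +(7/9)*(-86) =-737/9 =-81.89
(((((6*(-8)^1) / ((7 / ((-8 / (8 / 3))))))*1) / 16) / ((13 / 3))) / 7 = 27 / 637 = 0.04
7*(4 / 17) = 28 / 17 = 1.65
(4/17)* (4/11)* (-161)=-2576/187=-13.78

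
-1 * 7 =-7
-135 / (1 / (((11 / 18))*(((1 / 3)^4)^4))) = -55 / 28697814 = -0.00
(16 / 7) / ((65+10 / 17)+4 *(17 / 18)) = 2448 / 74291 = 0.03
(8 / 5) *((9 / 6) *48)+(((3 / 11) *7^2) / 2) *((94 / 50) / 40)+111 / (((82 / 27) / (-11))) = -258443331 / 902000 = -286.52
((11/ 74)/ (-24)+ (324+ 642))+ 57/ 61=104753137/ 108336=966.93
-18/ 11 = -1.64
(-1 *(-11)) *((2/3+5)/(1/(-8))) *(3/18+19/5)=-89012/45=-1978.04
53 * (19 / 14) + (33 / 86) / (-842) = 36459211 / 506884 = 71.93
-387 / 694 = -0.56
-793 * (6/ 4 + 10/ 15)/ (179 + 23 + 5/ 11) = -113399/ 13362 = -8.49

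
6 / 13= 0.46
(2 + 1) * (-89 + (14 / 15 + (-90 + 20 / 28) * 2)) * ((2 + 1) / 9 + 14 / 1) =-1203871 / 105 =-11465.44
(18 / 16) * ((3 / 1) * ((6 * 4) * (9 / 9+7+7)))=1215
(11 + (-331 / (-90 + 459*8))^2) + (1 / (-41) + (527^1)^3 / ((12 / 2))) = 12832634078020163 / 526059684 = 24393874.82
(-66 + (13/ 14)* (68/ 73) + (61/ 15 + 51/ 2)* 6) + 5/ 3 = 873286/ 7665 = 113.93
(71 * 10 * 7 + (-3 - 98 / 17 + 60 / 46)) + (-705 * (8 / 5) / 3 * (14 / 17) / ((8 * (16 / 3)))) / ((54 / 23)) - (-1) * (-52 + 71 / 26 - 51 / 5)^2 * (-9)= -6391919602949 / 237884400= -26869.86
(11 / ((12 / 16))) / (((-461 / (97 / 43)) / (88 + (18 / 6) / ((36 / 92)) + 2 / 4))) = -1231318 / 178407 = -6.90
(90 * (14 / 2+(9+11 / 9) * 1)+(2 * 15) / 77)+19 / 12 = 1551.97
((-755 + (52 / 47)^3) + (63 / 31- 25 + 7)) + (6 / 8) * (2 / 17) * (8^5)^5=182387974990562765065911064092 / 54714721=3333435164378573091251.09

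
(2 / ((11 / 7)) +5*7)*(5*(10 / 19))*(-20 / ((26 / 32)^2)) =-5376000 / 1859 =-2891.88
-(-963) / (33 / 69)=22149 / 11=2013.55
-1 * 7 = -7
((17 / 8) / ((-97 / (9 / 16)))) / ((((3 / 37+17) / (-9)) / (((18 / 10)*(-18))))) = -4126869 / 19617280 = -0.21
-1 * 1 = -1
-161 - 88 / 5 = -893 / 5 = -178.60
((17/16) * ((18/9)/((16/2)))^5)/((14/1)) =17/229376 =0.00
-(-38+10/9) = 332/9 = 36.89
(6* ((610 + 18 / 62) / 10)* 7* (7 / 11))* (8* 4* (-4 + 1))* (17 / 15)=-1512914592 / 8525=-177467.99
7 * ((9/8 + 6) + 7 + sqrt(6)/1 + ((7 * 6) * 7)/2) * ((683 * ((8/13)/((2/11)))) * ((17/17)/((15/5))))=210364 * sqrt(6)/39 + 67789799/78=882312.41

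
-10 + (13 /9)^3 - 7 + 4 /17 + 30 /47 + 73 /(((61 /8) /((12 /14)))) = -1220345990 /248715117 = -4.91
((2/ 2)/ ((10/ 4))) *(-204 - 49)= -506/ 5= -101.20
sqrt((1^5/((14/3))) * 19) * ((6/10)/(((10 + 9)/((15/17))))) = 9 * sqrt(798)/4522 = 0.06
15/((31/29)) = 435/31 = 14.03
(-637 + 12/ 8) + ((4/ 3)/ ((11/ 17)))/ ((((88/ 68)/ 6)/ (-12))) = -750.14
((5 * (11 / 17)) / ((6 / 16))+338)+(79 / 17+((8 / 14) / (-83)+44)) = 11712175 / 29631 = 395.27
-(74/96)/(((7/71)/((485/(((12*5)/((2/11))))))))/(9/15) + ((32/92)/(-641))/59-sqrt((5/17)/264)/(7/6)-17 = -2092020275651/57868515936-sqrt(5610)/2618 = -36.18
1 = 1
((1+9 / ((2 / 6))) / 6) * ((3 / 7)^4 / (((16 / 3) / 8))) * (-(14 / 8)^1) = -81 / 196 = -0.41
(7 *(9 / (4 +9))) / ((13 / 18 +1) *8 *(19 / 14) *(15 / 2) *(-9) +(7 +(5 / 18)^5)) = -0.00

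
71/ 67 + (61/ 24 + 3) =10615/ 1608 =6.60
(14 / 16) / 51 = 7 / 408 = 0.02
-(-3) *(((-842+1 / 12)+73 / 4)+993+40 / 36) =1534 / 3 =511.33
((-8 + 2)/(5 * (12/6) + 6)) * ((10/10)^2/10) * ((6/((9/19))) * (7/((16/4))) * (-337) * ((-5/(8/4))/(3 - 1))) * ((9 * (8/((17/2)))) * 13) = -5244057/136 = -38559.24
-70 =-70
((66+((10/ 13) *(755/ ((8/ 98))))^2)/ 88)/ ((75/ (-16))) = -34215795241/ 278850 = -122703.23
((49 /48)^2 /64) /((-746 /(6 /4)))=-2401 /73334784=-0.00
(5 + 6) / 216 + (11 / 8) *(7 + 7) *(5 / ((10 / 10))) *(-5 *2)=-207889 / 216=-962.45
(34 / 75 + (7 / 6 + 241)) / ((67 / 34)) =206227 / 1675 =123.12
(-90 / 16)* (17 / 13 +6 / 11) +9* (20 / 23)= -68355 / 26312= -2.60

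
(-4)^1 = -4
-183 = -183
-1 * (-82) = 82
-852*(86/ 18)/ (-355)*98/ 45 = 16856/ 675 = 24.97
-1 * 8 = -8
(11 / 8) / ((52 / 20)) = 55 / 104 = 0.53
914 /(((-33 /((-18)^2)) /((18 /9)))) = -197424 /11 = -17947.64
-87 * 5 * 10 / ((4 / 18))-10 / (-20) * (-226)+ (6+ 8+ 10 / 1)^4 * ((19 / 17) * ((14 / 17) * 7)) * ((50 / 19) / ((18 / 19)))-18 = 1710324166 / 289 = 5918076.70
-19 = -19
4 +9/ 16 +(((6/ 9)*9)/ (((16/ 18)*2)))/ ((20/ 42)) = 233/ 20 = 11.65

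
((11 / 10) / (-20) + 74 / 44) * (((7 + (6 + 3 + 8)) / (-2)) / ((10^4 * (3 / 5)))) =-3579 / 1100000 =-0.00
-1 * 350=-350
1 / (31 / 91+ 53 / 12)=1092 / 5195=0.21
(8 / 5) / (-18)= -0.09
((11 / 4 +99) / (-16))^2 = 165649 / 4096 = 40.44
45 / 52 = 0.87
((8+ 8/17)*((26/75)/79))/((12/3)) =312/33575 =0.01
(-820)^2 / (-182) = -336200 / 91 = -3694.51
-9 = -9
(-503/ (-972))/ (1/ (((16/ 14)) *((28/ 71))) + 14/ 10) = 20120/ 140697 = 0.14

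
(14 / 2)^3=343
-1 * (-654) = 654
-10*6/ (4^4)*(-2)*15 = 7.03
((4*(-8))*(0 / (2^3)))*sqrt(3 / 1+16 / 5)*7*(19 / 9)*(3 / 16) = 0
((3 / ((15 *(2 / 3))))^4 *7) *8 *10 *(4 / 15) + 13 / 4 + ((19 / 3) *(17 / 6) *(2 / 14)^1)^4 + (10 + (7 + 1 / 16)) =5096602835003 / 78764805000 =64.71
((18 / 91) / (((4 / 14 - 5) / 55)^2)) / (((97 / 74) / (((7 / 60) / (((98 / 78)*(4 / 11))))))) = 2035 / 388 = 5.24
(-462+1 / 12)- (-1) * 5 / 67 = -371321 / 804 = -461.84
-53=-53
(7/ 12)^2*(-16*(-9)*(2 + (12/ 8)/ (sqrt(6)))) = 49*sqrt(6)/ 4 + 98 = 128.01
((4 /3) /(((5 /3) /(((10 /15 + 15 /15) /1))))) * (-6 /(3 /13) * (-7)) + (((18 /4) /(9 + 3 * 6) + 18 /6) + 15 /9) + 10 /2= 505 /2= 252.50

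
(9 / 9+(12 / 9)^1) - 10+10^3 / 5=577 / 3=192.33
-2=-2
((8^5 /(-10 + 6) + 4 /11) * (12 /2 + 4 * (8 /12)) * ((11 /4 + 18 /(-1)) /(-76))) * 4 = -11909274 /209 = -56982.17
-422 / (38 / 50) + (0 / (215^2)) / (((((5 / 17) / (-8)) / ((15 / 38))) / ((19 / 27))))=-10550 / 19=-555.26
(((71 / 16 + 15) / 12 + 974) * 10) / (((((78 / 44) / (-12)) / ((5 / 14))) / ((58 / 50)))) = -59754761 / 2184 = -27360.24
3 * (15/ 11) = 45/ 11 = 4.09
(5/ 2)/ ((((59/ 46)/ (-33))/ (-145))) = 550275/ 59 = 9326.69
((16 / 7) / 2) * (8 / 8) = 8 / 7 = 1.14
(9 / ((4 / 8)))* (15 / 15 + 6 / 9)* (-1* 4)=-120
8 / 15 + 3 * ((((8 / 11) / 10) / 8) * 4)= 106 / 165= 0.64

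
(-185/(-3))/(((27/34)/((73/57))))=459170/4617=99.45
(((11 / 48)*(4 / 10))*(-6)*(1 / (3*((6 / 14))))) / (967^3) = -77 / 162761591340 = -0.00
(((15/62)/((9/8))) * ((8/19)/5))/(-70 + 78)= 4/1767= 0.00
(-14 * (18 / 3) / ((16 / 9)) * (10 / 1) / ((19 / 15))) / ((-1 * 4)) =14175 / 152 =93.26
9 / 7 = 1.29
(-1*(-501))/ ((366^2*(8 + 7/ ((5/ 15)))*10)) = 0.00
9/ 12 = 3/ 4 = 0.75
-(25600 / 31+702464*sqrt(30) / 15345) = -25600 / 31 - 702464*sqrt(30) / 15345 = -1076.54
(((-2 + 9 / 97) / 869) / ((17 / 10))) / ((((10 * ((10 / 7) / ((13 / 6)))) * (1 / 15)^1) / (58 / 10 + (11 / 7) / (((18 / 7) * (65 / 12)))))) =-298627 / 17195772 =-0.02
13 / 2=6.50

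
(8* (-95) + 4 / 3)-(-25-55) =-2036 / 3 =-678.67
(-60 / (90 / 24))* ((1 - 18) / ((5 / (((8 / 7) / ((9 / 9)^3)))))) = 2176 / 35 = 62.17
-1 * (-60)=60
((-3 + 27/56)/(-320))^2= 19881/321126400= 0.00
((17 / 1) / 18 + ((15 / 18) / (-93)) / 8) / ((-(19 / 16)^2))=-67376 / 100719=-0.67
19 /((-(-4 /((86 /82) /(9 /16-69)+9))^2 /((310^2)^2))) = -71374177272081935275 /80622441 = -885289212120.01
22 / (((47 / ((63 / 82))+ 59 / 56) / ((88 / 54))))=54208 / 94089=0.58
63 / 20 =3.15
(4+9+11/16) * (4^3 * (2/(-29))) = -60.41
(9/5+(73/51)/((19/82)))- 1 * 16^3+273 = -18483784/4845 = -3815.02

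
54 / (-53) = -54 / 53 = -1.02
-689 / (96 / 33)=-7579 / 32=-236.84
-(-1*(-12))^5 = -248832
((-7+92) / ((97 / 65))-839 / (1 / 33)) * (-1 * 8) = 21440912 / 97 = 221040.33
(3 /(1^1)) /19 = 3 /19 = 0.16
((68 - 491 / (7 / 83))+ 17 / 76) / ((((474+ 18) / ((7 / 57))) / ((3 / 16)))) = -1020311 / 3789056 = -0.27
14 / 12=7 / 6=1.17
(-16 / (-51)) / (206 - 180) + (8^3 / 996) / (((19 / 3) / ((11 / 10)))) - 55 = -286996693 / 5227755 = -54.90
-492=-492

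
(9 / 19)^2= 81 / 361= 0.22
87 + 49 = 136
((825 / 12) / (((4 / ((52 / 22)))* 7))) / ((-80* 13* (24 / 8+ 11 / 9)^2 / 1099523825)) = -23437218375 / 68096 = -344179.08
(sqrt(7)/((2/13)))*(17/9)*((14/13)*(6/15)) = 238*sqrt(7)/45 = 13.99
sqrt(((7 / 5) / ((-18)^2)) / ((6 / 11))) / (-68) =-sqrt(2310) / 36720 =-0.00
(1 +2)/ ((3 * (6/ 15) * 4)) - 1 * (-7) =61/ 8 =7.62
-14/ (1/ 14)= -196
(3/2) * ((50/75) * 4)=4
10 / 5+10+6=18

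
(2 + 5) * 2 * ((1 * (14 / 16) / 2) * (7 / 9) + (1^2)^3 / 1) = 1351 / 72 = 18.76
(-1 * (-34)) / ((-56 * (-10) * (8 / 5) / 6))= 51 / 224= 0.23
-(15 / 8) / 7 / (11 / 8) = -15 / 77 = -0.19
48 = 48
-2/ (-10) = 1/ 5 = 0.20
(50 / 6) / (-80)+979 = 46987 / 48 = 978.90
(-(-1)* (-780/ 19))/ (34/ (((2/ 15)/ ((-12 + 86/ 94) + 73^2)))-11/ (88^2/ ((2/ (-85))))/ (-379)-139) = -415712668800/ 13730593276062947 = -0.00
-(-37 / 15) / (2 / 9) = 111 / 10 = 11.10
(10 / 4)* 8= 20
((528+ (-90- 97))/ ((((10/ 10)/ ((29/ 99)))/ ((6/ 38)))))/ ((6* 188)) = 899/ 64296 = 0.01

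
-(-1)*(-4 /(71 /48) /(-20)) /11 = 48 /3905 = 0.01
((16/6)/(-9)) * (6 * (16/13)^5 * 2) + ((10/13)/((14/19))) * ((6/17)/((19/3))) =-3969842998/397654803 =-9.98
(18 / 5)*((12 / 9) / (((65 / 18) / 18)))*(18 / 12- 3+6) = 34992 / 325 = 107.67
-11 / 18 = -0.61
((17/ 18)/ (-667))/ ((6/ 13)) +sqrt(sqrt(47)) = -221/ 72036 +47^(1/ 4) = 2.62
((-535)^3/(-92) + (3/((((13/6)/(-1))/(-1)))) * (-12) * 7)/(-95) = -17519.41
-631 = -631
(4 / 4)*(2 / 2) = 1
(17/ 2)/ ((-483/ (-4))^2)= 136/ 233289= 0.00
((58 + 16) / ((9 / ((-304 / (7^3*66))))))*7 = -11248 / 14553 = -0.77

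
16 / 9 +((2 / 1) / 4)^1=41 / 18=2.28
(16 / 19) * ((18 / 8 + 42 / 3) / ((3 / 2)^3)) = 2080 / 513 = 4.05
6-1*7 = -1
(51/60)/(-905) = -17/18100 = -0.00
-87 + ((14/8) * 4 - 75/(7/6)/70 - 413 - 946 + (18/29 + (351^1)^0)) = -2043821/1421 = -1438.30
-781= -781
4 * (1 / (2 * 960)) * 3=1 / 160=0.01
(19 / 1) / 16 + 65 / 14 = 653 / 112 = 5.83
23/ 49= 0.47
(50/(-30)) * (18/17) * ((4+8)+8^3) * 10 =-157200/17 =-9247.06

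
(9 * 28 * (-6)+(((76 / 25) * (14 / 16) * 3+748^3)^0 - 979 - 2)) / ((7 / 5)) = -1780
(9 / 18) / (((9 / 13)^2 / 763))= 128947 / 162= 795.97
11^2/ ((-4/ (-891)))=107811/ 4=26952.75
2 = 2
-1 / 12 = -0.08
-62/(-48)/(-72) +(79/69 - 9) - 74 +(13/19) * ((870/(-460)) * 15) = -76483019/755136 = -101.28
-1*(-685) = 685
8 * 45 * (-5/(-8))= 225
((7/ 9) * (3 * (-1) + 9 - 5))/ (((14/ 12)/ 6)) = 4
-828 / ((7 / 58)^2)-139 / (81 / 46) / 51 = -11506767658 / 202419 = -56846.28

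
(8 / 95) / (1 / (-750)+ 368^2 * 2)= 0.00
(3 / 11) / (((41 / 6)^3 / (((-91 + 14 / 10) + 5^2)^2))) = 67605192 / 18953275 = 3.57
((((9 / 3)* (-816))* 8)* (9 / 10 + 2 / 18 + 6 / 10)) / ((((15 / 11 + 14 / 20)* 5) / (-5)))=3470720 / 227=15289.52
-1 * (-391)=391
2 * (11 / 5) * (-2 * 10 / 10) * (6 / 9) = -88 / 15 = -5.87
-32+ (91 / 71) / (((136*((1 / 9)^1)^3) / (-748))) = -5170.94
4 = 4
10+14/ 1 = 24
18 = 18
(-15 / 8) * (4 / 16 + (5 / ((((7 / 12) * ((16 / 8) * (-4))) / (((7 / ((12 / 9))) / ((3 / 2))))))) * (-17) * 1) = -120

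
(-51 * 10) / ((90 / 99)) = -561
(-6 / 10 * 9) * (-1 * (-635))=-3429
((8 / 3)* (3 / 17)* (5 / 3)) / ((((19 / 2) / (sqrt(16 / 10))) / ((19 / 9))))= 32* sqrt(10) / 459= 0.22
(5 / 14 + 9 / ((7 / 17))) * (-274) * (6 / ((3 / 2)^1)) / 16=-42607 / 28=-1521.68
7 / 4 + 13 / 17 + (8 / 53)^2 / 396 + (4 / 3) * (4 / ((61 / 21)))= 5018774645 / 1153521468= 4.35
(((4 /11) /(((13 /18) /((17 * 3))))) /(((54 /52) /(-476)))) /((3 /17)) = -2201024 /33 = -66697.70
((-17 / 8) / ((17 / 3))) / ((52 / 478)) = -717 / 208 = -3.45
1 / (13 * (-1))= -1 / 13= -0.08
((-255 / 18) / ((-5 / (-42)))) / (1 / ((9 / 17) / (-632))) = 63 / 632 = 0.10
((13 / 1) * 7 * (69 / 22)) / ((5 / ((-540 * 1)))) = -30824.18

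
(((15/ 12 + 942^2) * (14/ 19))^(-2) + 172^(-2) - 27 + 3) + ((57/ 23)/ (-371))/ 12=-534320946687547964546969/ 22262887762795984231984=-24.00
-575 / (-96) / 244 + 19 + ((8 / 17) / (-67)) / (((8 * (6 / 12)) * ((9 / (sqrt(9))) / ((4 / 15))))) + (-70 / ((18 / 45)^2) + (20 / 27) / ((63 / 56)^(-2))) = -167098350229 / 400199040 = -417.54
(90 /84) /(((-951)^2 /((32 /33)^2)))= 2560 /2298082941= 0.00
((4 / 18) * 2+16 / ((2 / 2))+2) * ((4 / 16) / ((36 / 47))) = 3901 / 648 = 6.02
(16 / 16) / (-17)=-1 / 17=-0.06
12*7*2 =168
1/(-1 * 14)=-1/14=-0.07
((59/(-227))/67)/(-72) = 59/1095048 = 0.00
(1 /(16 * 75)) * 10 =1 /120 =0.01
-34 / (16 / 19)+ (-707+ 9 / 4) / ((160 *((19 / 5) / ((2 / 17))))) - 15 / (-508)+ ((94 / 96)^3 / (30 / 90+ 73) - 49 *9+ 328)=-51056631023597 / 332683591680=-153.47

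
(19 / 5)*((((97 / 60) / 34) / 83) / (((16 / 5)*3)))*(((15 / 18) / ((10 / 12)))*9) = 1843 / 903040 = 0.00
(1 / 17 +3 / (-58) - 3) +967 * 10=9531669 / 986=9667.01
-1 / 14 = -0.07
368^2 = 135424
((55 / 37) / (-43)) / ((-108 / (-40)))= -550 / 42957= -0.01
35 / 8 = 4.38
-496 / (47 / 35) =-17360 / 47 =-369.36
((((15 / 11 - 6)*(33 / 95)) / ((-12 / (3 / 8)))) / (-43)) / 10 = -153 / 1307200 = -0.00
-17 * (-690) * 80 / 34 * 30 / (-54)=-46000 / 3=-15333.33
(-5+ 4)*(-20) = 20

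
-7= -7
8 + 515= 523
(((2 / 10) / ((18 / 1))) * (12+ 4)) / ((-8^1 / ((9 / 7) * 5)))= -1 / 7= -0.14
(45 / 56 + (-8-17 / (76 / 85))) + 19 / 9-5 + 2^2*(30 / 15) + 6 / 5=-952739 / 47880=-19.90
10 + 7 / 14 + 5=31 / 2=15.50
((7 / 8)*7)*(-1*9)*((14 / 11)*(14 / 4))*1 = -21609 / 88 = -245.56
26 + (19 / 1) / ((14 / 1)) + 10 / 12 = 592 / 21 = 28.19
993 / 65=15.28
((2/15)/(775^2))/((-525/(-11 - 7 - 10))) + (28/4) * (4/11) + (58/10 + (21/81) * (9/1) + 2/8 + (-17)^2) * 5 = 44283105234727/29730937500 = 1489.46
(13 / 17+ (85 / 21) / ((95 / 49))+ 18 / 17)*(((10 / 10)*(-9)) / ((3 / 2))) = -23.47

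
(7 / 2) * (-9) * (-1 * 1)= 63 / 2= 31.50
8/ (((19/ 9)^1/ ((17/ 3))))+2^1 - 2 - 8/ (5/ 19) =-848/ 95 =-8.93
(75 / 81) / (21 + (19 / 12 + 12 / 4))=100 / 2763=0.04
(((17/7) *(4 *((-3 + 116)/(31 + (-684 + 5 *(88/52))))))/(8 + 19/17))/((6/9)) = -849082/3030405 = -0.28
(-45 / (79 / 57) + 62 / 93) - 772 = -190501 / 237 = -803.80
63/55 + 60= 3363/55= 61.15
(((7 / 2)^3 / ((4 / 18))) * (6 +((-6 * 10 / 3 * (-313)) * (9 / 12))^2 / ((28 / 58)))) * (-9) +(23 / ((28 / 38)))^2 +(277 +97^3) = -124320120108777 / 1568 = -79285790885.70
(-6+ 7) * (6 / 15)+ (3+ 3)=32 / 5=6.40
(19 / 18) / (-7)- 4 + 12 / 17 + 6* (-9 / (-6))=11899 / 2142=5.56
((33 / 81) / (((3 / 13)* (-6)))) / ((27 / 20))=-1430 / 6561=-0.22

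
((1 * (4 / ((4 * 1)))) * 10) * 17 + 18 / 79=13448 / 79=170.23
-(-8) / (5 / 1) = 1.60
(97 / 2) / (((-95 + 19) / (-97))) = 9409 / 152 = 61.90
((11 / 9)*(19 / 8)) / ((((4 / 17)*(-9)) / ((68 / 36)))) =-60401 / 23328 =-2.59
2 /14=1 /7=0.14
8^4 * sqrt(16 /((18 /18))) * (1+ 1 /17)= 294912 /17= 17347.76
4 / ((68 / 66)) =66 / 17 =3.88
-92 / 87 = -1.06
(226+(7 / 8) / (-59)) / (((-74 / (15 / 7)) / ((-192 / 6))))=3199950 / 15281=209.41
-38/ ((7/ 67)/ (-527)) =1341742/ 7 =191677.43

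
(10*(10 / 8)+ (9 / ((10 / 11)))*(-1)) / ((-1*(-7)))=0.37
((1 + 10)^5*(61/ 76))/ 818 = 9824111/ 62168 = 158.03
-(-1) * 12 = 12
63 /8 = 7.88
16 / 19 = 0.84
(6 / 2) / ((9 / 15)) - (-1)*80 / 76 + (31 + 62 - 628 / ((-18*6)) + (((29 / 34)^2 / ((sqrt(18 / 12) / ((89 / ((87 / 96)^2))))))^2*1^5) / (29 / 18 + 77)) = 9553493818691 / 60627476295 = 157.58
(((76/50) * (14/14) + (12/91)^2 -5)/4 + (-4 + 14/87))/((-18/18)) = 338951089/72044700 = 4.70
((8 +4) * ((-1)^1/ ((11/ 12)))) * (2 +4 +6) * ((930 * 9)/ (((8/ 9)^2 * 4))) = -9152595/ 22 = -416027.05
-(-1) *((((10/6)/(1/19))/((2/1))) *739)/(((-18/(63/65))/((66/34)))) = -1081157/884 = -1223.03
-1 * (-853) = 853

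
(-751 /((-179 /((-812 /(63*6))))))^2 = 1897299364 /23357889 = 81.23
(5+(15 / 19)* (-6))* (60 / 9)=1.75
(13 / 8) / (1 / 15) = 195 / 8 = 24.38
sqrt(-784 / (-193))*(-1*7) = -196*sqrt(193) / 193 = -14.11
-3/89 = -0.03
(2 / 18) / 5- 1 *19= -854 / 45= -18.98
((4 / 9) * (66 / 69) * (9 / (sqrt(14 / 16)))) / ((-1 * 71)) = -176 * sqrt(14) / 11431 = -0.06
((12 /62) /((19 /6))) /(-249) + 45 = 2199903 /48887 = 45.00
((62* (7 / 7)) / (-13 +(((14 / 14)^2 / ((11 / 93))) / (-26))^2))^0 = 1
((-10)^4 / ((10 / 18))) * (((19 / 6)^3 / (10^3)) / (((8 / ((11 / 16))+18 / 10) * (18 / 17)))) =6413165 / 159624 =40.18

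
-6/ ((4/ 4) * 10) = -3/ 5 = -0.60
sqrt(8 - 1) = sqrt(7) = 2.65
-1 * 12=-12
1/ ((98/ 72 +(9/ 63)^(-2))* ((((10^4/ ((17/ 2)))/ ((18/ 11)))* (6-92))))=-1377/ 4287745000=-0.00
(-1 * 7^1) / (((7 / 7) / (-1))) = 7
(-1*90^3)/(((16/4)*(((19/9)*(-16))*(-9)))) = -91125/152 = -599.51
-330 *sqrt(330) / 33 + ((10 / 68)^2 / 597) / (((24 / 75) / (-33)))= -10 *sqrt(330)-6875 / 1840352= -181.66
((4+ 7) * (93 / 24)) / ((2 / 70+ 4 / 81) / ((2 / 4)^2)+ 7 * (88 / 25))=4833675 / 2829536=1.71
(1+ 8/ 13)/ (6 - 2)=21/ 52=0.40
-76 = -76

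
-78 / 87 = -26 / 29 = -0.90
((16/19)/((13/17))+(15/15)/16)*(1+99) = 114975/988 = 116.37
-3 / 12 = -1 / 4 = -0.25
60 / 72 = 5 / 6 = 0.83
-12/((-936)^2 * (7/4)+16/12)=-9/1149877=-0.00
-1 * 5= -5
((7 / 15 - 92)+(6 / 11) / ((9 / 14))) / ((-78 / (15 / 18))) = 1151 / 1188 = 0.97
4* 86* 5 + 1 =1721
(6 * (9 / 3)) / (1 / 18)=324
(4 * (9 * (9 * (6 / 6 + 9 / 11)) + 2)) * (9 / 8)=7389 / 11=671.73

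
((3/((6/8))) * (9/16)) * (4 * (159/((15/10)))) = 954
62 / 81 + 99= 8081 / 81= 99.77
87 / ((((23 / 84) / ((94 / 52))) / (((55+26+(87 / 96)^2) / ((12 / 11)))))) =43079.73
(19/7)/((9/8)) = 152/63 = 2.41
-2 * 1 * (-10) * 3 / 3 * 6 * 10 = 1200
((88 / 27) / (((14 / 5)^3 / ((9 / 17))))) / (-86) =-1375 / 1504398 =-0.00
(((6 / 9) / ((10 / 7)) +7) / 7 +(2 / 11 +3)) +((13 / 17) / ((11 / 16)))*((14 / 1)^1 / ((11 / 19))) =961007 / 30855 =31.15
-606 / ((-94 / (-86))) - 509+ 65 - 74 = -50404 / 47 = -1072.43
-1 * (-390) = 390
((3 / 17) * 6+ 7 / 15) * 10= 778 / 51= 15.25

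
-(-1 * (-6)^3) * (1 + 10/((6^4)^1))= -653/3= -217.67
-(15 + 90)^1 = -105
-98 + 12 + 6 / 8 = -341 / 4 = -85.25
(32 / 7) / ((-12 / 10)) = -80 / 21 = -3.81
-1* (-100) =100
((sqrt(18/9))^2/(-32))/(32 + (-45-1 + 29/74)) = 37/8056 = 0.00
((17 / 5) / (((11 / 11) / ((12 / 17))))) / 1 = 12 / 5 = 2.40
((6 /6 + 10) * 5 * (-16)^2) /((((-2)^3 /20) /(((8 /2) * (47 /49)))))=-6617600 /49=-135053.06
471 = 471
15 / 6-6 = -7 / 2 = -3.50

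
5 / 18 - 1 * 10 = -175 / 18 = -9.72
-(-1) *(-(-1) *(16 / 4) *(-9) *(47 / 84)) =-141 / 7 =-20.14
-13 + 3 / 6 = -12.50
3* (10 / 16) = 15 / 8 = 1.88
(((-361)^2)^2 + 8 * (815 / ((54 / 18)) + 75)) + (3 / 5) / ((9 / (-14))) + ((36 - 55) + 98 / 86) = 3651466646041 / 215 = 16983565795.54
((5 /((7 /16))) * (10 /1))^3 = 512000000 /343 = 1492711.37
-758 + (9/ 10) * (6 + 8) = -3727/ 5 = -745.40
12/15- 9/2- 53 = -567/10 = -56.70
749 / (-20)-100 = -2749 / 20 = -137.45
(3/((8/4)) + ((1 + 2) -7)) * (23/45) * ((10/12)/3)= -115/324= -0.35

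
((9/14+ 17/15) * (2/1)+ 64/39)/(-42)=-2363/19110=-0.12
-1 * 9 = -9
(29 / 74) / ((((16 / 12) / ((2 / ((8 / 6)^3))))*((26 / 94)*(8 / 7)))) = 772821 / 985088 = 0.78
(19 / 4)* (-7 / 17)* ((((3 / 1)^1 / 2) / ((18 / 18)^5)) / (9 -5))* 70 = -13965 / 272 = -51.34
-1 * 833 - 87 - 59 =-979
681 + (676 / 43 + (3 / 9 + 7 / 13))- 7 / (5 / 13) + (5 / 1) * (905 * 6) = 233349458 / 8385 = 27829.39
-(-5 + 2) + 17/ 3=8.67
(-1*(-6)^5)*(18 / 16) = 8748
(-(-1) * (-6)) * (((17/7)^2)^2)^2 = -41854544646/5764801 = -7260.36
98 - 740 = -642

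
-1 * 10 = -10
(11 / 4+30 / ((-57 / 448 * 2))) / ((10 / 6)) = -26253 / 380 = -69.09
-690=-690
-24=-24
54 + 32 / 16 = 56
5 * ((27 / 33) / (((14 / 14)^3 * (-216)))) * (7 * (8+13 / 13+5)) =-245 / 132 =-1.86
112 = 112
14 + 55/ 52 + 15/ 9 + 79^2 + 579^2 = 53273801/ 156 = 341498.72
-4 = -4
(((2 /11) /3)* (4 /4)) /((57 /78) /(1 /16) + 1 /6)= 52 /10175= 0.01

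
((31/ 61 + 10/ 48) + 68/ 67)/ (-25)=-33967/ 490440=-0.07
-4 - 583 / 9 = -619 / 9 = -68.78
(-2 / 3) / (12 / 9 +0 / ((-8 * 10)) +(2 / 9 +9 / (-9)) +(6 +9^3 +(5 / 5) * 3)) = -6 / 6647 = -0.00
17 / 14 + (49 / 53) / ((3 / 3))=1587 / 742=2.14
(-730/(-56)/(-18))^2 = 133225/254016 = 0.52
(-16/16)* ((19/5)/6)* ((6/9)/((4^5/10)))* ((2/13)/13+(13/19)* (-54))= 14825/97344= 0.15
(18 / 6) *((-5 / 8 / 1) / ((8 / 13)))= -195 / 64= -3.05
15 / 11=1.36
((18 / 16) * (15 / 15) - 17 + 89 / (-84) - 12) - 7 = -35.93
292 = 292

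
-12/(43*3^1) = -4/43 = -0.09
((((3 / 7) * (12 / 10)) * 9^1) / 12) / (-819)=-3 / 6370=-0.00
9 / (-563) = -9 / 563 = -0.02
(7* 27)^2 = 35721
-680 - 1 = -681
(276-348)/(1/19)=-1368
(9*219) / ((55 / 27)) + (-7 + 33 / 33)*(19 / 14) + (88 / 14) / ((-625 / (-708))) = 6645096 / 6875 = 966.56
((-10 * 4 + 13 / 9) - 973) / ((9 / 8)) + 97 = -64975 / 81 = -802.16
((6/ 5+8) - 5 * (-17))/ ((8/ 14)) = 3297/ 20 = 164.85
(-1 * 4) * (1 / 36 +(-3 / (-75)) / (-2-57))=-1439 / 13275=-0.11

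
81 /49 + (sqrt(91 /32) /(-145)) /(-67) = sqrt(182) /77720 + 81 /49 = 1.65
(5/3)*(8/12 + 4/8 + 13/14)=220/63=3.49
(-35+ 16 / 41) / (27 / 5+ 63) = -2365 / 4674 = -0.51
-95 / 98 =-0.97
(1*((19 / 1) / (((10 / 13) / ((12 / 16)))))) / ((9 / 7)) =1729 / 120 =14.41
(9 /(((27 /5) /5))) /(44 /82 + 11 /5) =5125 /1683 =3.05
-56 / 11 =-5.09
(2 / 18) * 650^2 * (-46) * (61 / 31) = -1185535000 / 279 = -4249229.39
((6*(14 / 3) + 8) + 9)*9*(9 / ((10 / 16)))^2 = 419904 / 5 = 83980.80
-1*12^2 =-144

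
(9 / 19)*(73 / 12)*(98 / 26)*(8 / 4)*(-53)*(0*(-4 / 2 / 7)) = 0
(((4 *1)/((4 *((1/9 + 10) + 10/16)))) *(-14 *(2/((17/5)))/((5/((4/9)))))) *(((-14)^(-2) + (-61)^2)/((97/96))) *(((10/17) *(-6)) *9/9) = 7907512320/8922739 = 886.22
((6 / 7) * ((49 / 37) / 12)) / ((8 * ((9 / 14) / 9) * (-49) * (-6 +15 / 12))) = 1 / 1406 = 0.00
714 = 714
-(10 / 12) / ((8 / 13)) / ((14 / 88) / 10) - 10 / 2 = -3785 / 42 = -90.12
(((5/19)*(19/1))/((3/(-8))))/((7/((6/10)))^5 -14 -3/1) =-405/6564718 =-0.00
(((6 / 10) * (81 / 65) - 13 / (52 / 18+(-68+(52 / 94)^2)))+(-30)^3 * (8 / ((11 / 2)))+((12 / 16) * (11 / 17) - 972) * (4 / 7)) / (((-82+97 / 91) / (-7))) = -10187179701841471 / 2957402615750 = -3444.64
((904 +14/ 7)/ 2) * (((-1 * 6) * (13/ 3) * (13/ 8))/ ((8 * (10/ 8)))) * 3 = -229671/ 40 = -5741.78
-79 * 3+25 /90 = -4261 /18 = -236.72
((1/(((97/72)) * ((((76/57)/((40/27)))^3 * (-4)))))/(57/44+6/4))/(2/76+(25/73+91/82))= -1525700/24773121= -0.06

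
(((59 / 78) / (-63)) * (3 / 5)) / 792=-59 / 6486480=-0.00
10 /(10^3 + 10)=1 /101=0.01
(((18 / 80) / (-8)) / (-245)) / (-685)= -0.00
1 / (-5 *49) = -1 / 245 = -0.00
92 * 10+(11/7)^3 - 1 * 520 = 138531/343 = 403.88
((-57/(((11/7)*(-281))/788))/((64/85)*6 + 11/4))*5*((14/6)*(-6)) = -1069000800/1091123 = -979.73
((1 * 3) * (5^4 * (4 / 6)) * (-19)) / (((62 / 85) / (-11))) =11103125 / 31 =358165.32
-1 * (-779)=779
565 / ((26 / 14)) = 304.23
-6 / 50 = -3 / 25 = -0.12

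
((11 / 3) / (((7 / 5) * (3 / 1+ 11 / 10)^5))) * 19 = 104500000 / 2432980221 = 0.04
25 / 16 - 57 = -887 / 16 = -55.44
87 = 87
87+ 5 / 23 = 2006 / 23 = 87.22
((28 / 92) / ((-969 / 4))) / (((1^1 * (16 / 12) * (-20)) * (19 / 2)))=7 / 1411510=0.00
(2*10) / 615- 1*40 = -4916 / 123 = -39.97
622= 622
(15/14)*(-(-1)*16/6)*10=200/7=28.57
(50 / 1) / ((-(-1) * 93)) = 50 / 93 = 0.54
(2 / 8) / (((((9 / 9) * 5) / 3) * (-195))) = -1 / 1300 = -0.00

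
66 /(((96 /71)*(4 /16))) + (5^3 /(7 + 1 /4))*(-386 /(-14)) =670.62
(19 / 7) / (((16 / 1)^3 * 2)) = 19 / 57344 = 0.00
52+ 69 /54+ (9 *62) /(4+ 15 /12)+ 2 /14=20123 /126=159.71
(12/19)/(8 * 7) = 3/266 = 0.01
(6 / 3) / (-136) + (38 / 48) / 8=0.08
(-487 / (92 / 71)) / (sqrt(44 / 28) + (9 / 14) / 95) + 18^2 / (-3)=-2184401975 * sqrt(77) / 63931237 - 13602203847 / 127862474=-406.20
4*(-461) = -1844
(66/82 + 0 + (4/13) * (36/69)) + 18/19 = 445527/232921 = 1.91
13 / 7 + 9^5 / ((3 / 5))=688918 / 7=98416.86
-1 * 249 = -249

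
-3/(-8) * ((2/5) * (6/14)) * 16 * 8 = 288/35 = 8.23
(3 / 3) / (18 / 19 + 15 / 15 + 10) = 19 / 227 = 0.08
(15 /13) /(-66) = -5 /286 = -0.02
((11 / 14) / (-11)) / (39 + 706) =-1 / 10430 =-0.00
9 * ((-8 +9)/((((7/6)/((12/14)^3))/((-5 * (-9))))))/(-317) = -524880/761117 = -0.69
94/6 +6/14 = 338/21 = 16.10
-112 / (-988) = 28 / 247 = 0.11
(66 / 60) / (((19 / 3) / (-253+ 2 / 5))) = -41679 / 950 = -43.87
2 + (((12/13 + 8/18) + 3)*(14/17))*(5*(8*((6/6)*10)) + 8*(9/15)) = 14499586/9945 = 1457.98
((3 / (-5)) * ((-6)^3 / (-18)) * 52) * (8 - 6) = -3744 / 5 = -748.80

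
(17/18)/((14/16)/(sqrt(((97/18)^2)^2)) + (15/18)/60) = 21.46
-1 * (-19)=19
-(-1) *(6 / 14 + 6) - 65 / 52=145 / 28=5.18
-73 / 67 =-1.09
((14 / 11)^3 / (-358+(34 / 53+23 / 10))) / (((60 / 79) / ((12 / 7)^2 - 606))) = 4.61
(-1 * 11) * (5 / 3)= -18.33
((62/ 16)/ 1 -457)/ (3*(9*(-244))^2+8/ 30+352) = -54375/ 1736112032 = -0.00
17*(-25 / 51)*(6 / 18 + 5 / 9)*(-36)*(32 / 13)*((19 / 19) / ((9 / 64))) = 1638400 / 351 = 4667.81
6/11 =0.55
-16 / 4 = -4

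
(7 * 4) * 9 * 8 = 2016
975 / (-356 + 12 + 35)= -325 / 103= -3.16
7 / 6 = 1.17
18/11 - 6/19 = 276/209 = 1.32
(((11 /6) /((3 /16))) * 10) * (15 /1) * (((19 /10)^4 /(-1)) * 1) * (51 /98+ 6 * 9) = -2553118711 /2450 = -1042089.27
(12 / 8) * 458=687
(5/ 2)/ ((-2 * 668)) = -5/ 2672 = -0.00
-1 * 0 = 0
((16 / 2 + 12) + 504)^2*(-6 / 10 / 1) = -823728 / 5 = -164745.60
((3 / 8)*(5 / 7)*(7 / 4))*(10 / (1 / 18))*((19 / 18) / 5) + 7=397 / 16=24.81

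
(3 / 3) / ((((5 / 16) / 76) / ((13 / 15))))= 15808 / 75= 210.77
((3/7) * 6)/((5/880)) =3168/7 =452.57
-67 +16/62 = -2069/31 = -66.74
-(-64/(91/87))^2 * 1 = -31002624/8281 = -3743.83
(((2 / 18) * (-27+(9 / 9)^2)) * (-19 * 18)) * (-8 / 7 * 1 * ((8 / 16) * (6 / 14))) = -11856 / 49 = -241.96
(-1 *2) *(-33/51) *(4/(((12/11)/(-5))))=-1210/51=-23.73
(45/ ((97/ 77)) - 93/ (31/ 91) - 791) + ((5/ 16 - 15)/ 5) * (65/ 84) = -1030.55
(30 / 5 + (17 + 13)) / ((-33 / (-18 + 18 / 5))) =864 / 55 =15.71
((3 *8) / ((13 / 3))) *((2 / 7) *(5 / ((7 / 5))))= 3600 / 637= 5.65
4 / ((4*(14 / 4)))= 2 / 7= 0.29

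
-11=-11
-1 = -1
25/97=0.26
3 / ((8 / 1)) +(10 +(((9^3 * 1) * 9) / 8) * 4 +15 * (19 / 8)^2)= 216031 / 64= 3375.48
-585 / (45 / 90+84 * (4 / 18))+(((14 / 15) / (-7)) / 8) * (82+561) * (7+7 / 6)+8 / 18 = -108189 / 920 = -117.60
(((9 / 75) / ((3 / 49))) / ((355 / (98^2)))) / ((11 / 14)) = 6588344 / 97625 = 67.49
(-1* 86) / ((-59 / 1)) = 1.46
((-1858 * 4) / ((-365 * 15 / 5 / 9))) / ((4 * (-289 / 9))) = -50166 / 105485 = -0.48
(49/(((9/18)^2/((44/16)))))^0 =1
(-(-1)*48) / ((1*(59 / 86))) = 4128 / 59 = 69.97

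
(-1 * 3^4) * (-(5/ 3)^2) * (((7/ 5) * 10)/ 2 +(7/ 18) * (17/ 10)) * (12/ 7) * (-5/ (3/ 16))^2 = 6304000/ 3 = 2101333.33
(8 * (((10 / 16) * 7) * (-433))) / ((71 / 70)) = -1060850 / 71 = -14941.55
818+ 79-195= 702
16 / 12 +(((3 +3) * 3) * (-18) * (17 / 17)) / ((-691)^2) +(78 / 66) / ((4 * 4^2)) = 1362523967 / 1008439872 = 1.35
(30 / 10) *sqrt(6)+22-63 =-41+3 *sqrt(6) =-33.65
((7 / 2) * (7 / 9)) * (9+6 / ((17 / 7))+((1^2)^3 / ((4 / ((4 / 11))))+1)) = 34.20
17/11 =1.55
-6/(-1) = 6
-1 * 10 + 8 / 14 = -66 / 7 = -9.43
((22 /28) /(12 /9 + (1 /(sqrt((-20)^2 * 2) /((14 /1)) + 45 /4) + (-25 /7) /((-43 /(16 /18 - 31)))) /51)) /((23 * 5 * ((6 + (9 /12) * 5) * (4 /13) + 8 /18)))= 592848005904 * sqrt(2) /2161620161080181537 + 6667813273112343 /4323240322160363074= 0.00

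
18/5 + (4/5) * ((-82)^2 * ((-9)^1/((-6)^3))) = 3416/15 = 227.73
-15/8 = -1.88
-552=-552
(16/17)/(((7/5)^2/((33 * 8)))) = 105600/833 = 126.77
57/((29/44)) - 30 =56.48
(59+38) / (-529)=-97 / 529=-0.18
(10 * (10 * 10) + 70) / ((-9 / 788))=-843160 / 9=-93684.44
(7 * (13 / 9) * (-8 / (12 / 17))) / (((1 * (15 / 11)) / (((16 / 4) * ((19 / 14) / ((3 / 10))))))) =-1520.63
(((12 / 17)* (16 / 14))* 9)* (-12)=-10368 / 119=-87.13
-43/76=-0.57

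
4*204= 816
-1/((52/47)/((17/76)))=-799/3952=-0.20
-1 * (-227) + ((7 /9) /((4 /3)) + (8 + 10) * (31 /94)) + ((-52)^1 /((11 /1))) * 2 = 1390099 /6204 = 224.06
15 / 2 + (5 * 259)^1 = 2605 / 2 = 1302.50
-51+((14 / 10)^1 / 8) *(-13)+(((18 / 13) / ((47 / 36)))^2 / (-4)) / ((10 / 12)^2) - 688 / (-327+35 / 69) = -677711343193 / 13140899200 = -51.57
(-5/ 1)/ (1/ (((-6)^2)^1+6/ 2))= -195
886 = 886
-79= -79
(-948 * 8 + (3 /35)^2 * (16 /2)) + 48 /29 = -269360712 /35525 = -7582.29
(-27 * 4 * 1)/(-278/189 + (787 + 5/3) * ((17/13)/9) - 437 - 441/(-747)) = 847098/2535709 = 0.33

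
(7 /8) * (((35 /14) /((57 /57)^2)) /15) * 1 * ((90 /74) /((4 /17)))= 1785 /2368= 0.75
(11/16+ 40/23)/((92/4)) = 893/8464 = 0.11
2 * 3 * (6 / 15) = 2.40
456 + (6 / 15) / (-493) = 1124038 / 2465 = 456.00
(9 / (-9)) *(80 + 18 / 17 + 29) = -1871 / 17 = -110.06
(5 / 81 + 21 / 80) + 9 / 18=0.82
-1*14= -14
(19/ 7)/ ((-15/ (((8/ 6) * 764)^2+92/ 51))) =-3016546172/ 16065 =-187771.31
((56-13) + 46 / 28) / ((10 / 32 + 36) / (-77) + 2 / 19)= -41800 / 343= -121.87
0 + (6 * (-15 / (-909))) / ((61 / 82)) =820 / 6161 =0.13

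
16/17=0.94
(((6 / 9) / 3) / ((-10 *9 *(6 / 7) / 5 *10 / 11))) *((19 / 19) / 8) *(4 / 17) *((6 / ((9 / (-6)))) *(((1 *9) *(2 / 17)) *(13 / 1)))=1001 / 39015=0.03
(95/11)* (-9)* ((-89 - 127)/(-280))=-59.96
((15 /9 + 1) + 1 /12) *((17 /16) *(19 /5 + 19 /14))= 67507 /4480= 15.07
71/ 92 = 0.77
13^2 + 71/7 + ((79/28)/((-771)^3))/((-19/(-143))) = 6239879784721/34831864836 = 179.14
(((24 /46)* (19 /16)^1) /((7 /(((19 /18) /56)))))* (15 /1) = 1805 /72128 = 0.03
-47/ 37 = -1.27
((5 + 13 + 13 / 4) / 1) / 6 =85 / 24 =3.54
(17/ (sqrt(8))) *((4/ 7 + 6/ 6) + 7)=255 *sqrt(2)/ 7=51.52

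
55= 55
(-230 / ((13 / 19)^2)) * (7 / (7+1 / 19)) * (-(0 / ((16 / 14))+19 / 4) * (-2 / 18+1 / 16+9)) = 135226934045 / 6522048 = 20733.81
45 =45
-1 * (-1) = 1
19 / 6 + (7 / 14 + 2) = 17 / 3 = 5.67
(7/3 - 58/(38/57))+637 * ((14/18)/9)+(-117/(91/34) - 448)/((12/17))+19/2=-406376/567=-716.71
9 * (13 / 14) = 117 / 14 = 8.36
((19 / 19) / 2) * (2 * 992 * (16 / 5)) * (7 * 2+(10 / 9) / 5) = 45147.02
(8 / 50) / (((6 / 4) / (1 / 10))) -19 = -7121 / 375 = -18.99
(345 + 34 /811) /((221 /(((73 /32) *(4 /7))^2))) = 1491208741 /562068416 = 2.65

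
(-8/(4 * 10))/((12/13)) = -13/60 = -0.22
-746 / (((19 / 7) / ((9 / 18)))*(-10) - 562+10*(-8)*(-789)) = -2611 / 218763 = -0.01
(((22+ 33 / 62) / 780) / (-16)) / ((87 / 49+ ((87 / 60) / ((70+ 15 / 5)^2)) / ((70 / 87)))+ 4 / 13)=-14361655 / 16573580592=-0.00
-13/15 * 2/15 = -26/225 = -0.12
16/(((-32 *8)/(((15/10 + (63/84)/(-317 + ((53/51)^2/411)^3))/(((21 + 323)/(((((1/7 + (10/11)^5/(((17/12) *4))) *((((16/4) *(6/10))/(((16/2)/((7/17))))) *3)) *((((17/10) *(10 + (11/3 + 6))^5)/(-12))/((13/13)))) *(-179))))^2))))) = -5389166118211050077161782109104576344532965338188104527/139872846802283732669260650823903365028380672000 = -38529037.20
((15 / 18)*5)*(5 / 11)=125 / 66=1.89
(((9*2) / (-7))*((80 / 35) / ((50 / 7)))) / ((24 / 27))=-0.93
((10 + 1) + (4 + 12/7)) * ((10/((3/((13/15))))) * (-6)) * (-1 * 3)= 6084/7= 869.14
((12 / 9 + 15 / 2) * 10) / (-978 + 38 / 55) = -14575 / 161256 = -0.09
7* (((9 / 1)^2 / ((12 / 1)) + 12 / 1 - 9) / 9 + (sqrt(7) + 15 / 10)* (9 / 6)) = 70 / 3 + 21* sqrt(7) / 2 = 51.11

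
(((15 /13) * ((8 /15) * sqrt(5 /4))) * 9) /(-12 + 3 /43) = -172 * sqrt(5) /741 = -0.52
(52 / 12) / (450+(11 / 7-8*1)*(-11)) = 91 / 10935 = 0.01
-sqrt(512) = -22.63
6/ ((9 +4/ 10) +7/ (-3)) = 45/ 53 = 0.85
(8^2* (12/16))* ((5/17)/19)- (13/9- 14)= 38659/2907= 13.30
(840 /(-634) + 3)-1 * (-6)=2433 /317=7.68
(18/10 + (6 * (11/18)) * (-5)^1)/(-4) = 62/15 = 4.13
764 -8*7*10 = 204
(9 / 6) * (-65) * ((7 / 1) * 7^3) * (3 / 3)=-468195 / 2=-234097.50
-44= -44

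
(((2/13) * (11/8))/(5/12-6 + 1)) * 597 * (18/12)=-5373/130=-41.33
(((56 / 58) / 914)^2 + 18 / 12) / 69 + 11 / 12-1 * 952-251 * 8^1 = -2959.06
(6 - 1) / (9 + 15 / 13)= 65 / 132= 0.49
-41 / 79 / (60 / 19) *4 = -779 / 1185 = -0.66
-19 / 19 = -1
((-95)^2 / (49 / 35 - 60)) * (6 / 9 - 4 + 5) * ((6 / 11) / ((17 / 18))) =-8122500 / 54791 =-148.25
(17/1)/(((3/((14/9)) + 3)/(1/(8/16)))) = 476/69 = 6.90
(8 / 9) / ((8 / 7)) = 7 / 9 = 0.78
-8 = -8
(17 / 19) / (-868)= -17 / 16492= -0.00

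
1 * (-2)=-2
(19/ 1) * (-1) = -19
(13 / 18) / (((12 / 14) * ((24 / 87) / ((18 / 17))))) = 2639 / 816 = 3.23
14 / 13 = 1.08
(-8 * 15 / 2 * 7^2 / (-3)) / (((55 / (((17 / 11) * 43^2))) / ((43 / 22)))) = 132458662 / 1331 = 99518.15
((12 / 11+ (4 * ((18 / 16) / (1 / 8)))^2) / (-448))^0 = 1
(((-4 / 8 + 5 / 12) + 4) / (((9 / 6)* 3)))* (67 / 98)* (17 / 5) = 53533 / 26460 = 2.02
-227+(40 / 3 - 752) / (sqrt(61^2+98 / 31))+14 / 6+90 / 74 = -235.55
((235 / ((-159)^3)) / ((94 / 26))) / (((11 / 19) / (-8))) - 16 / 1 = -707453624 / 44216469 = -16.00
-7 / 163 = -0.04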